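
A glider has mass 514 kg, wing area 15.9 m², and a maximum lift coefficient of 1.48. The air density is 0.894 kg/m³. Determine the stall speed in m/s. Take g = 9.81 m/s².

At stall, lift equals weight: L = W = m·g = 514 × 9.81 = 5042 N.
From L = ½ρV²S·CL,max = W: V_stall = √(2W/(ρSCL,max)) = √(2·5042/(0.894·15.9·1.48))
V_stall = √479.4 = 21.9 m/s

V_stall = 21.9 m/s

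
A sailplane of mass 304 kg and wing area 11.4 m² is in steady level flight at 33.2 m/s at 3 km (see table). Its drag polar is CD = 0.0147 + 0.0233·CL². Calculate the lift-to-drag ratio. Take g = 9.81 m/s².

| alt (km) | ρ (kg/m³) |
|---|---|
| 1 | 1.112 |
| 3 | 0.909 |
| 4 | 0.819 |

L/D = 24.8

At 3 km, from the table: ρ = 0.909 kg/m³.
Level flight ⇒ L = W = m·g = 304 × 9.81 = 2982.2 N.
Dynamic pressure q = 0.5 × 0.909 × 33.2² = 501 Pa.
CL = 2W/(ρv²S) = 2×2982.2/(0.909×33.2²×11.4) = 0.5222.
CD = 0.0147 + 0.0233 × 0.5222² = 0.02105.
L/D = CL/CD = 0.5222 / 0.02105 = 24.8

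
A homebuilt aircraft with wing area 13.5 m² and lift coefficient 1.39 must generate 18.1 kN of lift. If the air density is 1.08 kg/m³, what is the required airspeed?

v = 42.3 m/s

L = ½ρv²S·CL ⇒ v = √(2L/(ρ·S·CL))
v = √(2 × 18100 / (1.08 × 13.5 × 1.39)) = √1786 = 42.3 m/s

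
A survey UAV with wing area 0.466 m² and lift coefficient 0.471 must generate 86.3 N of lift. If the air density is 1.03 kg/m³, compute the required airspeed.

L = ½ρv²S·CL ⇒ v = √(2L/(ρ·S·CL))
v = √(2 × 86.3 / (1.03 × 0.466 × 0.471)) = √763.5 = 27.6 m/s

v = 27.6 m/s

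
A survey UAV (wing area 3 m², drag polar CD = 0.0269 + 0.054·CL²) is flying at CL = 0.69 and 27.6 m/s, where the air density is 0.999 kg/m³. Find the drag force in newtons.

D = 60.1 N

CD = 0.0269 + 0.054 × 0.69² = 0.05261
D = ½ρv²S·CD = ½ × 0.999 × 27.6² × 3 × 0.05261 = 60.1 N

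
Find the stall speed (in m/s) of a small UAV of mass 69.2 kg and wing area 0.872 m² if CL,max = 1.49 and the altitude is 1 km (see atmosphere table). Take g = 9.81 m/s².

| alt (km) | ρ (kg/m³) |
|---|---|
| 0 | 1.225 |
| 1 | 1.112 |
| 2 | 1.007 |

V_stall = 30.7 m/s

At 1 km, from the table: ρ = 1.112 kg/m³.
Weight W = mg = 69.2 × 9.81 = 678.9 N.
V_stall = √(2W/(ρ·S·CL,max)) = √(2 × 678.9 / (1.112 × 0.872 × 1.49))
V_stall = √939.7 = 30.7 m/s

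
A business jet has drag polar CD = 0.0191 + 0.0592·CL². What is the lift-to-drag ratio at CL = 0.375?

CD = 0.0191 + 0.0592 × 0.375² = 0.02742
L/D = CL/CD = 0.375 / 0.02742 = 13.7

L/D = 13.7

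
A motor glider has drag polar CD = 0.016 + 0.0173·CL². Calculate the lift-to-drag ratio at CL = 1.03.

CD = 0.016 + 0.0173 × 1.03² = 0.03435
L/D = CL/CD = 1.03 / 0.03435 = 30

L/D = 30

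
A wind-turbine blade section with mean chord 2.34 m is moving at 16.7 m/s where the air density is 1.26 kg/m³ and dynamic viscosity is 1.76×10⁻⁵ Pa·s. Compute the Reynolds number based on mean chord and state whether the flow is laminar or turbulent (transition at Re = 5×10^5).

Re = 2.8×10^6 (turbulent)

Re = ρ·v·c/μ = 1.26 × 16.7 × 2.34 / (1.76×10⁻⁵) = 2.8×10^6
Since 2.8×10^6 > 5×10^5, the flow is turbulent.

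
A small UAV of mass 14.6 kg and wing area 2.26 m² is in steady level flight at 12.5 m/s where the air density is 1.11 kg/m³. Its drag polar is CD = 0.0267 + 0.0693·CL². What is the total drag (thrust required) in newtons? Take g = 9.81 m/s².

Level flight ⇒ L = W = m·g = 14.6 × 9.81 = 143.23 N.
Dynamic pressure q = 0.5 × 1.11 × 12.5² = 86.72 Pa.
Required CL = L/(qS) = 143.23/(86.72·2.26) = 0.7308.
CD = 0.0267 + 0.0693 × 0.7308² = 0.06371.
D = q·S·CD = 86.72 × 2.26 × 0.06371 = 12.49 N

D = 12.5 N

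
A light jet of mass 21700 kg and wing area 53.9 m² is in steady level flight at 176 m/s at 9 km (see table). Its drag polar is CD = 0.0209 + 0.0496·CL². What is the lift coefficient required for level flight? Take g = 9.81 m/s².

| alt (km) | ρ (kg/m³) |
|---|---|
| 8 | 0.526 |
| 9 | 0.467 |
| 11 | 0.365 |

At 9 km, from the table: ρ = 0.467 kg/m³.
Weight W = mg = 21700 × 9.81 = 2.1288×10^5 N; in level flight L = W.
Dynamic pressure q = 0.5 × 0.467 × 176² = 7233 Pa.
CL = 2W/(ρv²S) = 2×2.1288×10^5/(0.467×176²×53.9) = 0.546.

CL = 0.546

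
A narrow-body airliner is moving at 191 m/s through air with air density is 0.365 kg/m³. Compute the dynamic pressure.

q = 6660 Pa

q = ½ρv² = ½ × 0.365 × 191² = 6660 Pa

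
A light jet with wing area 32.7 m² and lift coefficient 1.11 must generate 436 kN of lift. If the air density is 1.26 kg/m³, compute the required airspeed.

L = ½ρv²S·CL ⇒ v = √(2L/(ρ·S·CL))
v = √(2 × 4.36×10^5 / (1.26 × 32.7 × 1.11)) = √19070 = 138 m/s

v = 138 m/s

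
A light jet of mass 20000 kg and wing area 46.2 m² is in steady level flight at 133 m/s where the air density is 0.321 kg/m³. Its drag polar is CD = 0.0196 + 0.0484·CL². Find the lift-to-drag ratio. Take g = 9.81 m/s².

In steady level flight, lift balances weight: W = mg = 20000 × 9.81 = 1.962×10^5 N.
q = ½ρv² = ½ × 0.321 × 133² = 2839 Pa.
Required CL = L/(qS) = 1.962×10^5/(2839·46.2) = 1.496.
CD = 0.0196 + 0.0484 × 1.496² = 0.1279.
L/D = CL/CD = 1.496 / 0.1279 = 11.7

L/D = 11.7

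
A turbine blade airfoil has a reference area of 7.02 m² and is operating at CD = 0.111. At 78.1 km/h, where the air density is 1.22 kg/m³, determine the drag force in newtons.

D = 224 N

Convert speed: v = 78.1 km/h ÷ 3.6 = 21.69 m/s.
Dynamic pressure q = ½ρv² = ½ × 1.22 × 21.69² = 287.1 Pa.
D = q·S·CD = 287.1 × 7.02 × 0.111 = 224 N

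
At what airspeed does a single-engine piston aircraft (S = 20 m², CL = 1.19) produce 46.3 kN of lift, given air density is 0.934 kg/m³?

L = ½ρv²S·CL ⇒ v = √(2L/(ρ·S·CL))
v = √(2 × 46300 / (0.934 × 20 × 1.19)) = √4166 = 64.5 m/s

v = 64.5 m/s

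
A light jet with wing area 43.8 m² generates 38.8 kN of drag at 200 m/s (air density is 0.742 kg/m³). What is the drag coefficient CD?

CD = 0.0597

From D = ½ρv²S·CD, rearranging gives CD = 2D/(ρv²S).
CD = 2 × 38800 / (0.742 × 200² × 43.8) = 0.0597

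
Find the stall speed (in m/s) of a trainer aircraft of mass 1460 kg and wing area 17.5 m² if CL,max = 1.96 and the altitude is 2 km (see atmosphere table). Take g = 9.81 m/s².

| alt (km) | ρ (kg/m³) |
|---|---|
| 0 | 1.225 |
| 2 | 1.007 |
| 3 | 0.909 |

V_stall = 28.8 m/s

At 2 km, from the table: ρ = 1.007 kg/m³.
Weight W = mg = 1460 × 9.81 = 14320 N.
From L = ½ρV²S·CL,max = W: V_stall = √(2W/(ρSCL,max)) = √(2·14320/(1.007·17.5·1.96))
V_stall = √829.3 = 28.8 m/s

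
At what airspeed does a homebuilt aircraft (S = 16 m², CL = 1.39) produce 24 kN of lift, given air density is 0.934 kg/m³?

L = ½ρv²S·CL ⇒ v = √(2L/(ρ·S·CL))
v = √(2 × 24000 / (0.934 × 16 × 1.39)) = √2311 = 48.1 m/s

v = 48.1 m/s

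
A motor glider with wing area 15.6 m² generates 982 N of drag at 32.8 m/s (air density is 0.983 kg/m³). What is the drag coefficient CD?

CD = 0.119

From D = ½ρv²S·CD, rearranging gives CD = 2D/(ρv²S).
CD = 2 × 982 / (0.983 × 32.8² × 15.6) = 0.119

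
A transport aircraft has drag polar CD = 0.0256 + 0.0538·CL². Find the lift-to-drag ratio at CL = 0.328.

CD = 0.0256 + 0.0538 × 0.328² = 0.03139
L/D = CL/CD = 0.328 / 0.03139 = 10.4

L/D = 10.4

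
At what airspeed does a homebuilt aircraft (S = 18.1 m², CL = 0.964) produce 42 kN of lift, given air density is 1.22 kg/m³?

L = ½ρv²S·CL ⇒ v = √(2L/(ρ·S·CL))
v = √(2 × 42000 / (1.22 × 18.1 × 0.964)) = √3946 = 62.8 m/s

v = 62.8 m/s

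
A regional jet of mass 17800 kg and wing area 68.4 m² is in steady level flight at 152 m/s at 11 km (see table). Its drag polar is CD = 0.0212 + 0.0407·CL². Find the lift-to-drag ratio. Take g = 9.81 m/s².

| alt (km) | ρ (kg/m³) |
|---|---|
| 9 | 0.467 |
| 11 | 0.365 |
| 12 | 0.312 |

At 11 km, from the table: ρ = 0.365 kg/m³.
Weight W = mg = 17800 × 9.81 = 1.7462×10^5 N; in level flight L = W.
q = ½ρv² = ½ × 0.365 × 152² = 4216 Pa.
CL = W/(q·S) = 1.7462×10^5 / (4216 × 68.4) = 0.6055.
CD = 0.0212 + 0.0407 × 0.6055² = 0.03612.
L/D = CL/CD = 0.6055 / 0.03612 = 16.8

L/D = 16.8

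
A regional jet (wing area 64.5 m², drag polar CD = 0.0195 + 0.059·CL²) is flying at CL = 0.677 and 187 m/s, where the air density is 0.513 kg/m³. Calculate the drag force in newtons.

CD = 0.0195 + 0.059 × 0.677² = 0.04654
D = ½ρv²S·CD = ½ × 0.513 × 187² × 64.5 × 0.04654 = 26900 N

D = 26900 N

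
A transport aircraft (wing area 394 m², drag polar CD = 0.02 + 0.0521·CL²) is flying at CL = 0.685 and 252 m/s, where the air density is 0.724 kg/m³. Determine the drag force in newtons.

D = 4.03×10^5 N

CD = 0.02 + 0.0521 × 0.685² = 0.04445
D = ½ρv²S·CD = ½ × 0.724 × 252² × 394 × 0.04445 = 4.03×10^5 N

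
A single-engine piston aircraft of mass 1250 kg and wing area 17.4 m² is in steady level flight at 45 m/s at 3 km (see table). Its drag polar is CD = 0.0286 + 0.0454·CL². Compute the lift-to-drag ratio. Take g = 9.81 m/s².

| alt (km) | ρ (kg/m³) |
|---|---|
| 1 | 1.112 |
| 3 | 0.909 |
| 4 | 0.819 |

At 3 km, from the table: ρ = 0.909 kg/m³.
Weight W = mg = 1250 × 9.81 = 12262 N; in level flight L = W.
Dynamic pressure q = 0.5 × 0.909 × 45² = 920.4 Pa.
CL = 2W/(ρv²S) = 2×12262/(0.909×45²×17.4) = 0.7657.
CD = 0.0286 + 0.0454 × 0.7657² = 0.05522.
L/D = CL/CD = 0.7657 / 0.05522 = 13.9

L/D = 13.9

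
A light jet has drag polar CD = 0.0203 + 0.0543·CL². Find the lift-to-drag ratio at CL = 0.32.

L/D = 12.4

CD = 0.0203 + 0.0543 × 0.32² = 0.02586
L/D = CL/CD = 0.32 / 0.02586 = 12.4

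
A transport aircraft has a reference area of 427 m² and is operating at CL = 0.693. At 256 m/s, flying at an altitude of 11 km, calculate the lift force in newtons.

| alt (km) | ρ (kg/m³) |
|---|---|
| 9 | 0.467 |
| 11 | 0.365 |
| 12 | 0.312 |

At 11 km, from the table: ρ = 0.365 kg/m³.
Dynamic pressure q = ½ρv² = ½ × 0.365 × 256² = 11960 Pa.
L = q·S·CL = 11960 × 427 × 0.693 = 3.54×10^6 N ≈ 3540 kN

L = 3.54×10^6 N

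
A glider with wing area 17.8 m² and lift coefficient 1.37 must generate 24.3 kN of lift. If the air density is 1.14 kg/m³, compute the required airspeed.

v = 41.8 m/s

L = ½ρv²S·CL ⇒ v = √(2L/(ρ·S·CL))
v = √(2 × 24300 / (1.14 × 17.8 × 1.37)) = √1748 = 41.8 m/s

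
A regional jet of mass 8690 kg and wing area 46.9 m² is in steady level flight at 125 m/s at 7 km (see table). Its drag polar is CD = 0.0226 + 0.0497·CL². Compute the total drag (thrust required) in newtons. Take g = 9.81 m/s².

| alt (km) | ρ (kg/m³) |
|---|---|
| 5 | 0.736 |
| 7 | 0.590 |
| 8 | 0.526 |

D = 6560 N

At 7 km, from the table: ρ = 0.590 kg/m³.
Level flight ⇒ L = W = m·g = 8690 × 9.81 = 85249 N.
q = ½ρv² = ½ × 0.59 × 125² = 4609 Pa.
Required CL = L/(qS) = 85249/(4609·46.9) = 0.3943.
CD = 0.0226 + 0.0497 × 0.3943² = 0.03033.
D = q·S·CD = 4609 × 46.9 × 0.03033 = 6556 N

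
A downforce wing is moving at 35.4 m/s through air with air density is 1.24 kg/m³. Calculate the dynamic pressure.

q = 777 Pa

q = ½ρv² = ½ × 1.24 × 35.4² = 777 Pa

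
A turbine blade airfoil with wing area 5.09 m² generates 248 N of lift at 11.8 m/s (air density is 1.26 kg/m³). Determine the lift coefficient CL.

From L = ½ρv²S·CL, rearranging gives CL = 2L/(ρv²S).
CL = 2 × 248 / (1.26 × 11.8² × 5.09) = 0.555

CL = 0.555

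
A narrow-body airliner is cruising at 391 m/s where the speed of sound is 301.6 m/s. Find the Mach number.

M = v/a = 391 / 301.6 = 1.3

M = 1.3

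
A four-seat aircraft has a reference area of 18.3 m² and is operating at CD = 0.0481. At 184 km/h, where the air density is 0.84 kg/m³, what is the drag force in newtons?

Convert speed: v = 184 km/h ÷ 3.6 = 51.11 m/s.
Dynamic pressure q = ½ρv² = ½ × 0.84 × 51.11² = 1097 Pa.
D = q·S·CD = 1097 × 18.3 × 0.0481 = 966 N

D = 966 N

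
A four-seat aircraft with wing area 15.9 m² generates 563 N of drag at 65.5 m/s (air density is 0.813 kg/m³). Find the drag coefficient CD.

From D = ½ρv²S·CD, rearranging gives CD = 2D/(ρv²S).
CD = 2 × 563 / (0.813 × 65.5² × 15.9) = 0.0203

CD = 0.0203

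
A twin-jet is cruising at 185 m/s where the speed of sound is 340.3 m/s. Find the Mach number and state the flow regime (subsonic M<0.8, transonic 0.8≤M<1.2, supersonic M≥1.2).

M = 0.544 (subsonic)

M = v/a = 185 / 340.3 = 0.544
M = 0.544 → subsonic.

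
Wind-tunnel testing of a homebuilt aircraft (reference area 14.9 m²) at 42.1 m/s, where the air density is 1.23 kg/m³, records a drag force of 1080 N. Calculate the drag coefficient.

CD = 0.0665

From D = ½ρv²S·CD, rearranging gives CD = 2D/(ρv²S).
CD = 2 × 1080 / (1.23 × 42.1² × 14.9) = 0.0665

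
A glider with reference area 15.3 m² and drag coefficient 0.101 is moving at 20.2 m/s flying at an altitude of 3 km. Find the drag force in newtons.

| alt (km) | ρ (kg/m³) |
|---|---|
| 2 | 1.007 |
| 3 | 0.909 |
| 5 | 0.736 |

At 3 km, from the table: ρ = 0.909 kg/m³.
Dynamic pressure q = ½ρv² = ½ × 0.909 × 20.2² = 185.5 Pa.
D = q·S·CD = 185.5 × 15.3 × 0.101 = 287 N

D = 287 N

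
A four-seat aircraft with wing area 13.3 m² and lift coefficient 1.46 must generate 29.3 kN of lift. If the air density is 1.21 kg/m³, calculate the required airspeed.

v = 49.9 m/s

L = ½ρv²S·CL ⇒ v = √(2L/(ρ·S·CL))
v = √(2 × 29300 / (1.21 × 13.3 × 1.46)) = √2494 = 49.9 m/s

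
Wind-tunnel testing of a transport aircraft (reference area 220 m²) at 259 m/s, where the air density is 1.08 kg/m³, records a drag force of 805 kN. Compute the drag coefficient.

CD = 0.101

From D = ½ρv²S·CD, rearranging gives CD = 2D/(ρv²S).
CD = 2 × 8.05×10^5 / (1.08 × 259² × 220) = 0.101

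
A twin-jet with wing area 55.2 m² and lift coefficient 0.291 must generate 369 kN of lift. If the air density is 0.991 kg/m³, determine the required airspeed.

v = 215 m/s

L = ½ρv²S·CL ⇒ v = √(2L/(ρ·S·CL))
v = √(2 × 3.69×10^5 / (0.991 × 55.2 × 0.291)) = √46360 = 215 m/s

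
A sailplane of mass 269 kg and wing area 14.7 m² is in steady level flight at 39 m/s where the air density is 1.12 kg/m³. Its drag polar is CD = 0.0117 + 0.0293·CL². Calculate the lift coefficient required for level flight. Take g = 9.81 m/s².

Weight W = mg = 269 × 9.81 = 2638.9 N; in level flight L = W.
Dynamic pressure q = 0.5 × 1.12 × 39² = 851.8 Pa.
CL = 2W/(ρv²S) = 2×2638.9/(1.12×39²×14.7) = 0.2108.

CL = 0.211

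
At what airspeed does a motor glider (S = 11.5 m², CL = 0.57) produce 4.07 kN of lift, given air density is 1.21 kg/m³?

L = ½ρv²S·CL ⇒ v = √(2L/(ρ·S·CL))
v = √(2 × 4070 / (1.21 × 11.5 × 0.57)) = √1026 = 32 m/s

v = 32 m/s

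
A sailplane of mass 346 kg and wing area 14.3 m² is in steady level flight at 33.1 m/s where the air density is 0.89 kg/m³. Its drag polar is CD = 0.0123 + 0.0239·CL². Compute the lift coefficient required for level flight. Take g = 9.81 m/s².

CL = 0.487

Weight W = mg = 346 × 9.81 = 3394.3 N; in level flight L = W.
Dynamic pressure q = 0.5 × 0.89 × 33.1² = 487.5 Pa.
Required CL = L/(qS) = 3394.3/(487.5·14.3) = 0.4868.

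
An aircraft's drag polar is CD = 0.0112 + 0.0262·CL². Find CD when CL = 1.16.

CD = 0.0465

CD = 0.0112 + 0.0262 × 1.16² = 0.0112 + 0.03525 = 0.0465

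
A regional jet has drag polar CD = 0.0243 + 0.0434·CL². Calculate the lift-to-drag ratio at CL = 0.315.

L/D = 11

CD = 0.0243 + 0.0434 × 0.315² = 0.02861
L/D = CL/CD = 0.315 / 0.02861 = 11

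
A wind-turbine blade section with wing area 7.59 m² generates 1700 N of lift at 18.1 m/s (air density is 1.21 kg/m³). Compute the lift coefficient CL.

CL = 1.13

From L = ½ρv²S·CL, rearranging gives CL = 2L/(ρv²S).
CL = 2 × 1700 / (1.21 × 18.1² × 7.59) = 1.13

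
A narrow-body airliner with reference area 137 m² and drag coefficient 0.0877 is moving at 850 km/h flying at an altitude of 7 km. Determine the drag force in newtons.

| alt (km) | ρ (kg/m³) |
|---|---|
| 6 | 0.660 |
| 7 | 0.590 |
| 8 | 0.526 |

D = 1.98×10^5 N

At 7 km, from the table: ρ = 0.590 kg/m³.
Convert speed: v = 850 km/h ÷ 3.6 = 236.1 m/s.
D = ½ρv²S·CD = ½ × 0.59 × 236.1² × 137 × 0.0877 = 1.98×10^5 N ≈ 198 kN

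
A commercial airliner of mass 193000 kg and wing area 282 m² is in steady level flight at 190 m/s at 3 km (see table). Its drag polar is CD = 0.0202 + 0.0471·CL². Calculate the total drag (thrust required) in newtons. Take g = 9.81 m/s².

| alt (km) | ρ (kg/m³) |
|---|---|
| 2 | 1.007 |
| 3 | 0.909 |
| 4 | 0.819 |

At 3 km, from the table: ρ = 0.909 kg/m³.
In steady level flight, lift balances weight: W = mg = 193000 × 9.81 = 1.8933×10^6 N.
Dynamic pressure q = 0.5 × 0.909 × 190² = 16410 Pa.
CL = 2W/(ρv²S) = 2×1.8933×10^6/(0.909×190²×282) = 0.4092.
CD = 0.0202 + 0.0471 × 0.4092² = 0.02809.
D = q·S·CD = 16410 × 282 × 0.02809 = 1.3×10^5 N

D = 1.3×10^5 N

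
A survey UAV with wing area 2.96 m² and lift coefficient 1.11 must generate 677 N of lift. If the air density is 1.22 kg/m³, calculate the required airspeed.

v = 18.4 m/s

L = ½ρv²S·CL ⇒ v = √(2L/(ρ·S·CL))
v = √(2 × 677 / (1.22 × 2.96 × 1.11)) = √337.8 = 18.4 m/s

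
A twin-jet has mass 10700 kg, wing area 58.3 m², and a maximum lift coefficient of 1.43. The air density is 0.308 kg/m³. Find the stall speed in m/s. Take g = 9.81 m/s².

V_stall = 90.4 m/s

Stall occurs when L = W at CL,max. W = mg = 10700 × 9.81 = 1.05×10^5 N.
From L = ½ρV²S·CL,max = W: V_stall = √(2W/(ρSCL,max)) = √(2·1.05×10^5/(0.308·58.3·1.43))
V_stall = √8176 = 90.4 m/s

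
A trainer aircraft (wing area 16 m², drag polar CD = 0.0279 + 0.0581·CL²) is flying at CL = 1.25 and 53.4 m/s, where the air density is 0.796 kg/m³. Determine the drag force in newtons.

CD = 0.0279 + 0.0581 × 1.25² = 0.1187
D = ½ρv²S·CD = ½ × 0.796 × 53.4² × 16 × 0.1187 = 2160 N

D = 2160 N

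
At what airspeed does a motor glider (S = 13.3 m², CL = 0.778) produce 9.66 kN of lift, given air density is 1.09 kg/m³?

v = 41.4 m/s

L = ½ρv²S·CL ⇒ v = √(2L/(ρ·S·CL))
v = √(2 × 9660 / (1.09 × 13.3 × 0.778)) = √1713 = 41.4 m/s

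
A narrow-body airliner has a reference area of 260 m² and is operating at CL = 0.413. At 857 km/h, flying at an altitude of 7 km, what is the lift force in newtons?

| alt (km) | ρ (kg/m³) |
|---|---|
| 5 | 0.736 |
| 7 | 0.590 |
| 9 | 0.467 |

L = 1.8×10^6 N

At 7 km, from the table: ρ = 0.590 kg/m³.
Convert speed: v = 857 km/h ÷ 3.6 = 238.1 m/s.
Dynamic pressure q = ½ρv² = ½ × 0.59 × 238.1² = 16720 Pa.
L = q·S·CL = 16720 × 260 × 0.413 = 1.8×10^6 N ≈ 1800 kN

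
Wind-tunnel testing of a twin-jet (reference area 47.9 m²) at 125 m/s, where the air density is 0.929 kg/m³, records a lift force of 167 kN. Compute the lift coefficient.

From L = ½ρv²S·CL, rearranging gives CL = 2L/(ρv²S).
CL = 2 × 1.67×10^5 / (0.929 × 125² × 47.9) = 0.48

CL = 0.48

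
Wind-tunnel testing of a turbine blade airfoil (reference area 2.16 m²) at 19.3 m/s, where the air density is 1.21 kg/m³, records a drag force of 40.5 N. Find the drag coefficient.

CD = 0.0832

From D = ½ρv²S·CD, rearranging gives CD = 2D/(ρv²S).
CD = 2 × 40.5 / (1.21 × 19.3² × 2.16) = 0.0832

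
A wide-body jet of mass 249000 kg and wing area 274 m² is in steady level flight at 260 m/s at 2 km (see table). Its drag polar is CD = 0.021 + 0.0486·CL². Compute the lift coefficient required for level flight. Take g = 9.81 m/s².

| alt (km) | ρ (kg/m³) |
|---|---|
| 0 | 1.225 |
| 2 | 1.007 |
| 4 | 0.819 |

At 2 km, from the table: ρ = 1.007 kg/m³.
Level flight ⇒ L = W = m·g = 249000 × 9.81 = 2.4427×10^6 N.
Dynamic pressure q = 0.5 × 1.007 × 260² = 34040 Pa.
CL = W/(q·S) = 2.4427×10^6 / (34040 × 274) = 0.2619.

CL = 0.262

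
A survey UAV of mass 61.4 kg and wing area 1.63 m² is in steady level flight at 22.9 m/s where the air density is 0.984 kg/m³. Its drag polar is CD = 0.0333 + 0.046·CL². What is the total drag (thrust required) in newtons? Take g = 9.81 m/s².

In steady level flight, lift balances weight: W = mg = 61.4 × 9.81 = 602.33 N.
Dynamic pressure q = 0.5 × 0.984 × 22.9² = 258 Pa.
CL = 2W/(ρv²S) = 2×602.33/(0.984×22.9²×1.63) = 1.432.
CD = 0.0333 + 0.046 × 1.432² = 0.1277.
D = q·S·CD = 258 × 1.63 × 0.1277 = 53.69 N

D = 53.7 N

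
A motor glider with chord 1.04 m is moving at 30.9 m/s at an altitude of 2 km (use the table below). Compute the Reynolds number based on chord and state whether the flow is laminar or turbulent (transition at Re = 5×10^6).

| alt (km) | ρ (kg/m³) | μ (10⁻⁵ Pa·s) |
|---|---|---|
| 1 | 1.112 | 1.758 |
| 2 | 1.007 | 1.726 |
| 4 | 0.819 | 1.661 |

Re = 1.87×10^6 (laminar)

At 2 km, from the table: ρ = 1.007 kg/m³, μ = 1.726×10⁻⁵ Pa·s.
Re = ρ·v·c/μ = 1.007 × 30.9 × 1.04 / (1.726×10⁻⁵) = 1.87×10^6
Since 1.87×10^6 < 5×10^6, the flow is laminar.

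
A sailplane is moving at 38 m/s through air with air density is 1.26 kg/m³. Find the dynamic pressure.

q = ½ρv² = ½ × 1.26 × 38² = 910 Pa

q = 910 Pa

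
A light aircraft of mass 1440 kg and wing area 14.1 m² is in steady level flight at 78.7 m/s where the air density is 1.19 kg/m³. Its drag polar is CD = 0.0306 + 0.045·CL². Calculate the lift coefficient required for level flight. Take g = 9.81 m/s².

CL = 0.272

Level flight ⇒ L = W = m·g = 1440 × 9.81 = 14126 N.
Dynamic pressure q = 0.5 × 1.19 × 78.7² = 3685 Pa.
CL = W/(q·S) = 14126 / (3685 × 14.1) = 0.2719.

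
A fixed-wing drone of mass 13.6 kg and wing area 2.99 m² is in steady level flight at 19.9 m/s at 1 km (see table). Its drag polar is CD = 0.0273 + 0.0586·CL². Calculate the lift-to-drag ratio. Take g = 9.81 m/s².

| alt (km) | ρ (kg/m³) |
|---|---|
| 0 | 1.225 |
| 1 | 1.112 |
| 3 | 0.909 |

At 1 km, from the table: ρ = 1.112 kg/m³.
Level flight ⇒ L = W = m·g = 13.6 × 9.81 = 133.42 N.
Dynamic pressure q = 0.5 × 1.112 × 19.9² = 220.2 Pa.
CL = 2W/(ρv²S) = 2×133.42/(1.112×19.9²×2.99) = 0.2027.
CD = 0.0273 + 0.0586 × 0.2027² = 0.02971.
L/D = CL/CD = 0.2027 / 0.02971 = 6.82

L/D = 6.82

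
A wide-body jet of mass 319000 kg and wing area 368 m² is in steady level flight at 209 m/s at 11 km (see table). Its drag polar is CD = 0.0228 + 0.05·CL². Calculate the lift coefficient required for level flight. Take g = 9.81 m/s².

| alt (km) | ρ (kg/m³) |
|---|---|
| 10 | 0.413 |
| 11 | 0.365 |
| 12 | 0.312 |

CL = 1.07

At 11 km, from the table: ρ = 0.365 kg/m³.
Weight W = mg = 319000 × 9.81 = 3.1294×10^6 N; in level flight L = W.
q = ½ρv² = ½ × 0.365 × 209² = 7972 Pa.
CL = W/(q·S) = 3.1294×10^6 / (7972 × 368) = 1.067.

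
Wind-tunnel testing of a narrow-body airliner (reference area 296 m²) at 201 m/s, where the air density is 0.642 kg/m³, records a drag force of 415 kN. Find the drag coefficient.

From D = ½ρv²S·CD, rearranging gives CD = 2D/(ρv²S).
CD = 2 × 4.15×10^5 / (0.642 × 201² × 296) = 0.108

CD = 0.108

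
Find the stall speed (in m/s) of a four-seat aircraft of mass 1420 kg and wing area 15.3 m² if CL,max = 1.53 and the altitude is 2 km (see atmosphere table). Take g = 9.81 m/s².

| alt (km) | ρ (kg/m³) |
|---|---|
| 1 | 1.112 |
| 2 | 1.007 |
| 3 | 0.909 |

V_stall = 34.4 m/s

At 2 km, from the table: ρ = 1.007 kg/m³.
Weight W = mg = 1420 × 9.81 = 13930 N.
From L = ½ρV²S·CL,max = W: V_stall = √(2W/(ρSCL,max)) = √(2·13930/(1.007·15.3·1.53))
V_stall = √1182 = 34.4 m/s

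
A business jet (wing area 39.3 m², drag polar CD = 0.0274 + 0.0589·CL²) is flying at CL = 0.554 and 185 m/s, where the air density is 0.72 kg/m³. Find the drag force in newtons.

CD = 0.0274 + 0.0589 × 0.554² = 0.04548
D = ½ρv²S·CD = ½ × 0.72 × 185² × 39.3 × 0.04548 = 22000 N

D = 22000 N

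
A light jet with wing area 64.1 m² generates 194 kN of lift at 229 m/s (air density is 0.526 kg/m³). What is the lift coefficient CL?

From L = ½ρv²S·CL, rearranging gives CL = 2L/(ρv²S).
CL = 2 × 1.94×10^5 / (0.526 × 229² × 64.1) = 0.219

CL = 0.219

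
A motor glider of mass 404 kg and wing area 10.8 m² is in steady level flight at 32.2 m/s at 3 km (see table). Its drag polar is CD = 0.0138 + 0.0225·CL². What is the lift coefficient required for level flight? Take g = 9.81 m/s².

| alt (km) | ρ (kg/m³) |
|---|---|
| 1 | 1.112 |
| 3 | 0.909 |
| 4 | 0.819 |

At 3 km, from the table: ρ = 0.909 kg/m³.
Weight W = mg = 404 × 9.81 = 3963.2 N; in level flight L = W.
Dynamic pressure q = 0.5 × 0.909 × 32.2² = 471.2 Pa.
Required CL = L/(qS) = 3963.2/(471.2·10.8) = 0.7787.

CL = 0.779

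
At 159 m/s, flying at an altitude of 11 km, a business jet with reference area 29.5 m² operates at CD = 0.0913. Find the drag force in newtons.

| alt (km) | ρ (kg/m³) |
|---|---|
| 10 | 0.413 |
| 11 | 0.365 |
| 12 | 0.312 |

D = 12400 N

At 11 km, from the table: ρ = 0.365 kg/m³.
Dynamic pressure q = ½ρv² = ½ × 0.365 × 159² = 4614 Pa.
D = q·S·CD = 4614 × 29.5 × 0.0913 = 12400 N ≈ 12.4 kN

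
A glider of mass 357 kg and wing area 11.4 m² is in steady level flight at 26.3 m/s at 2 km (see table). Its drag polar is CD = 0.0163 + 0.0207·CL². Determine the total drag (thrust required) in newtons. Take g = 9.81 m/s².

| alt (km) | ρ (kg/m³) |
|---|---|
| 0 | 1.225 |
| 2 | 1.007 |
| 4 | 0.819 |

At 2 km, from the table: ρ = 1.007 kg/m³.
Weight W = mg = 357 × 9.81 = 3502.2 N; in level flight L = W.
Dynamic pressure q = 0.5 × 1.007 × 26.3² = 348.3 Pa.
CL = 2W/(ρv²S) = 2×3502.2/(1.007×26.3²×11.4) = 0.8821.
CD = 0.0163 + 0.0207 × 0.8821² = 0.03241.
D = q·S·CD = 348.3 × 11.4 × 0.03241 = 128.7 N

D = 129 N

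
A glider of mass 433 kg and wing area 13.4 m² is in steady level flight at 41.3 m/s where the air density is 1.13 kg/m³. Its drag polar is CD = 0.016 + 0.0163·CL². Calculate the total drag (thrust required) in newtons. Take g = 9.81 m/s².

D = 229 N

Weight W = mg = 433 × 9.81 = 4247.7 N; in level flight L = W.
q = ½ρv² = ½ × 1.13 × 41.3² = 963.7 Pa.
CL = W/(q·S) = 4247.7 / (963.7 × 13.4) = 0.3289.
CD = 0.016 + 0.0163 × 0.3289² = 0.01776.
D = q·S·CD = 963.7 × 13.4 × 0.01776 = 229.4 N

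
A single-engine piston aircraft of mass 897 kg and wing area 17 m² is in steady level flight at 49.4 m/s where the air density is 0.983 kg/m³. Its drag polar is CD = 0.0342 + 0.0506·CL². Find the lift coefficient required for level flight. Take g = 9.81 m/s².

Weight W = mg = 897 × 9.81 = 8799.6 N; in level flight L = W.
Dynamic pressure q = 0.5 × 0.983 × 49.4² = 1199 Pa.
Required CL = L/(qS) = 8799.6/(1199·17) = 0.4316.

CL = 0.432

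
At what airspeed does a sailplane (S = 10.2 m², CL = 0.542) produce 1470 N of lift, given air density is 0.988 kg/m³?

v = 23.2 m/s

L = ½ρv²S·CL ⇒ v = √(2L/(ρ·S·CL))
v = √(2 × 1470 / (0.988 × 10.2 × 0.542)) = √538.3 = 23.2 m/s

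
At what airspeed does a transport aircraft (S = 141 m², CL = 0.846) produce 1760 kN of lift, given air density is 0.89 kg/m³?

L = ½ρv²S·CL ⇒ v = √(2L/(ρ·S·CL))
v = √(2 × 1.76×10^6 / (0.89 × 141 × 0.846)) = √33160 = 182 m/s

v = 182 m/s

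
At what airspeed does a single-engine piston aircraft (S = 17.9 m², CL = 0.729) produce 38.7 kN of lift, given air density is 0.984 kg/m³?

L = ½ρv²S·CL ⇒ v = √(2L/(ρ·S·CL))
v = √(2 × 38700 / (0.984 × 17.9 × 0.729)) = √6028 = 77.6 m/s

v = 77.6 m/s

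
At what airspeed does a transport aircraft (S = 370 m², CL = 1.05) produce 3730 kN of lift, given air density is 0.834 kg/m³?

v = 152 m/s

L = ½ρv²S·CL ⇒ v = √(2L/(ρ·S·CL))
v = √(2 × 3.73×10^6 / (0.834 × 370 × 1.05)) = √23020 = 152 m/s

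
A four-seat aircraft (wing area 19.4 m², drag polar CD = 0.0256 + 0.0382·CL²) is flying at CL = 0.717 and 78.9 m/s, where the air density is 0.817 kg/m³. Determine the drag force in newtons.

CD = 0.0256 + 0.0382 × 0.717² = 0.04524
D = ½ρv²S·CD = ½ × 0.817 × 78.9² × 19.4 × 0.04524 = 2230 N

D = 2230 N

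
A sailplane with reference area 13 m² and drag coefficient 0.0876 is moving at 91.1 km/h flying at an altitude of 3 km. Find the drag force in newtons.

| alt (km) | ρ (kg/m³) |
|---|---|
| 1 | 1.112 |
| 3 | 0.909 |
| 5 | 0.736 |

D = 331 N

At 3 km, from the table: ρ = 0.909 kg/m³.
Convert speed: v = 91.1 km/h ÷ 3.6 = 25.31 m/s.
Dynamic pressure q = ½ρv² = ½ × 0.909 × 25.31² = 291 Pa.
D = q·S·CD = 291 × 13 × 0.0876 = 331 N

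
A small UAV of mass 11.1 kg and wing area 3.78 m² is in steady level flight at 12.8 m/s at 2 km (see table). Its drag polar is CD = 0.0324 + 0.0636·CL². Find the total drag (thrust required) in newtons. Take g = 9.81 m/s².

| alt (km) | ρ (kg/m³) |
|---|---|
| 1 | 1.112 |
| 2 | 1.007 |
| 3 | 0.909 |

D = 12.5 N

At 2 km, from the table: ρ = 1.007 kg/m³.
Level flight ⇒ L = W = m·g = 11.1 × 9.81 = 108.89 N.
q = ½ρv² = ½ × 1.007 × 12.8² = 82.49 Pa.
Required CL = L/(qS) = 108.89/(82.49·3.78) = 0.3492.
CD = 0.0324 + 0.0636 × 0.3492² = 0.04016.
D = q·S·CD = 82.49 × 3.78 × 0.04016 = 12.52 N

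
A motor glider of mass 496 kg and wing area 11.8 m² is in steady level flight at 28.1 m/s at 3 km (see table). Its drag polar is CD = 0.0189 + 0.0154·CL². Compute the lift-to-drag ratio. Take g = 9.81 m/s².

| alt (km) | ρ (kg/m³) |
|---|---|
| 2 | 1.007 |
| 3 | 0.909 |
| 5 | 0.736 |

L/D = 29.3

At 3 km, from the table: ρ = 0.909 kg/m³.
Weight W = mg = 496 × 9.81 = 4865.8 N; in level flight L = W.
Dynamic pressure q = 0.5 × 0.909 × 28.1² = 358.9 Pa.
CL = 2W/(ρv²S) = 2×4865.8/(0.909×28.1²×11.8) = 1.149.
CD = 0.0189 + 0.0154 × 1.149² = 0.03923.
L/D = CL/CD = 1.149 / 0.03923 = 29.3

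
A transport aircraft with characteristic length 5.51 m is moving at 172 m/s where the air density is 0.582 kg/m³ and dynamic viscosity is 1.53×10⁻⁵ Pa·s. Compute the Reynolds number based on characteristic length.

Re = 3.61×10^7

Re = ρ·v·c/μ = 0.582 × 172 × 5.51 / (1.53×10⁻⁵) = 3.61×10^7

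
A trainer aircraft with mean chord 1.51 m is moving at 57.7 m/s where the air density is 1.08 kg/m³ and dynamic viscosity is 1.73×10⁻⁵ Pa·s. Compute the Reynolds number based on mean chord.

Re = 5.44×10^6

Re = ρ·v·c/μ = 1.08 × 57.7 × 1.51 / (1.73×10⁻⁵) = 5.44×10^6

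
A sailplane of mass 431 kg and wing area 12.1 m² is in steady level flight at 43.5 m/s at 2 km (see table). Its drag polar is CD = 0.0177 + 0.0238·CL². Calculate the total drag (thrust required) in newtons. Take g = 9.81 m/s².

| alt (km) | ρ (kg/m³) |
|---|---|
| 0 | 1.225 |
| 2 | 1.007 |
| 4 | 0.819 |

D = 241 N

At 2 km, from the table: ρ = 1.007 kg/m³.
Level flight ⇒ L = W = m·g = 431 × 9.81 = 4228.1 N.
q = ½ρv² = ½ × 1.007 × 43.5² = 952.7 Pa.
Required CL = L/(qS) = 4228.1/(952.7·12.1) = 0.3668.
CD = 0.0177 + 0.0238 × 0.3668² = 0.0209.
D = q·S·CD = 952.7 × 12.1 × 0.0209 = 241 N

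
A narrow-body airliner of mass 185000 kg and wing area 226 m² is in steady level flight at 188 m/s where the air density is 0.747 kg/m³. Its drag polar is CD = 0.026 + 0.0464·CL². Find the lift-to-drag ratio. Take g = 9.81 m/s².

L/D = 14.1

Level flight ⇒ L = W = m·g = 185000 × 9.81 = 1.8148×10^6 N.
Dynamic pressure q = 0.5 × 0.747 × 188² = 13200 Pa.
CL = W/(q·S) = 1.8148×10^6 / (13200 × 226) = 0.6083.
CD = 0.026 + 0.0464 × 0.6083² = 0.04317.
L/D = CL/CD = 0.6083 / 0.04317 = 14.1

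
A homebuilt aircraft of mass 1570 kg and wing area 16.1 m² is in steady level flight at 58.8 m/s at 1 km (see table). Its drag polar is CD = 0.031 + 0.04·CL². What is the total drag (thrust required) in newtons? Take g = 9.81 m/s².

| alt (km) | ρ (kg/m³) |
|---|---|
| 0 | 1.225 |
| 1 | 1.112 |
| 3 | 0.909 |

D = 1270 N

At 1 km, from the table: ρ = 1.112 kg/m³.
Level flight ⇒ L = W = m·g = 1570 × 9.81 = 15402 N.
Dynamic pressure q = 0.5 × 1.112 × 58.8² = 1922 Pa.
Required CL = L/(qS) = 15402/(1922·16.1) = 0.4976.
CD = 0.031 + 0.04 × 0.4976² = 0.04091.
D = q·S·CD = 1922 × 16.1 × 0.04091 = 1266 N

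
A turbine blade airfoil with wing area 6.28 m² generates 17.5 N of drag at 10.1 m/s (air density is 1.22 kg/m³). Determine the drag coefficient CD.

From D = ½ρv²S·CD, rearranging gives CD = 2D/(ρv²S).
CD = 2 × 17.5 / (1.22 × 10.1² × 6.28) = 0.0448

CD = 0.0448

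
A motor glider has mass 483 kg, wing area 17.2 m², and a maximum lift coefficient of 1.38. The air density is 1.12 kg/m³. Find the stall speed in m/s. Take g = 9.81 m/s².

Stall occurs when L = W at CL,max. W = mg = 483 × 9.81 = 4738 N.
From L = ½ρV²S·CL,max = W: V_stall = √(2W/(ρSCL,max)) = √(2·4738/(1.12·17.2·1.38))
V_stall = √356.5 = 18.9 m/s

V_stall = 18.9 m/s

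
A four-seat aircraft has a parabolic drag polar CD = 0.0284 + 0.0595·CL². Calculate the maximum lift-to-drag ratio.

(L/D)max = 12.2

For CD = CD0 + K·CL², (L/D)max occurs at CL* = √(CD0/K) and equals 1/(2√(K·CD0)).
(L/D)max = 1/(2√(0.0595 × 0.0284)) = 1/(2 × 0.04111) = 12.2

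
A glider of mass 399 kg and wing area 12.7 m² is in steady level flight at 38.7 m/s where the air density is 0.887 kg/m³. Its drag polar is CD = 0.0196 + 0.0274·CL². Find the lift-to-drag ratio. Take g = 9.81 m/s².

L/D = 18.2

In steady level flight, lift balances weight: W = mg = 399 × 9.81 = 3914.2 N.
q = ½ρv² = ½ × 0.887 × 38.7² = 664.2 Pa.
Required CL = L/(qS) = 3914.2/(664.2·12.7) = 0.464.
CD = 0.0196 + 0.0274 × 0.464² = 0.0255.
L/D = CL/CD = 0.464 / 0.0255 = 18.2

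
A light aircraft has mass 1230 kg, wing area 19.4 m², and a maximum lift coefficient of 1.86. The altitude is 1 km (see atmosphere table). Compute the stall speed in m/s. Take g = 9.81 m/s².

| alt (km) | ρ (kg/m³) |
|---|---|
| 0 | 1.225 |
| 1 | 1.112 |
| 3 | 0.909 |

V_stall = 24.5 m/s

At 1 km, from the table: ρ = 1.112 kg/m³.
Weight W = mg = 1230 × 9.81 = 12070 N.
V_stall = √(2W/(ρ·S·CL,max)) = √(2 × 12070 / (1.112 × 19.4 × 1.86))
V_stall = √601.4 = 24.5 m/s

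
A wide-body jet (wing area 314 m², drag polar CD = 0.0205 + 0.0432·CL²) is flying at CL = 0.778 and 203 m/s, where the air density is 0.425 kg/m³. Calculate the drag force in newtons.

CD = 0.0205 + 0.0432 × 0.778² = 0.04665
D = ½ρv²S·CD = ½ × 0.425 × 203² × 314 × 0.04665 = 1.28×10^5 N

D = 1.28×10^5 N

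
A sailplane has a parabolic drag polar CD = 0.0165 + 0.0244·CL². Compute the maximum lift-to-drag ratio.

For CD = CD0 + K·CL², (L/D)max occurs at CL* = √(CD0/K) and equals 1/(2√(K·CD0)).
(L/D)max = 1/(2√(0.0244 × 0.0165)) = 1/(2 × 0.02006) = 24.9

(L/D)max = 24.9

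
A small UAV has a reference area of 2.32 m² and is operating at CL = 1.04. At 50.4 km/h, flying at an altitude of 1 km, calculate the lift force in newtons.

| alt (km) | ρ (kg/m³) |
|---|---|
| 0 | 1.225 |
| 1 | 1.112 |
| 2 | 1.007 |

L = 263 N

At 1 km, from the table: ρ = 1.112 kg/m³.
Convert speed: v = 50.4 km/h ÷ 3.6 = 14 m/s.
Dynamic pressure q = ½ρv² = ½ × 1.112 × 14² = 109 Pa.
L = q·S·CL = 109 × 2.32 × 1.04 = 263 N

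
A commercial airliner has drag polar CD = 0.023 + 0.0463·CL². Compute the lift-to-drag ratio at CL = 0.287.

CD = 0.023 + 0.0463 × 0.287² = 0.02681
L/D = CL/CD = 0.287 / 0.02681 = 10.7

L/D = 10.7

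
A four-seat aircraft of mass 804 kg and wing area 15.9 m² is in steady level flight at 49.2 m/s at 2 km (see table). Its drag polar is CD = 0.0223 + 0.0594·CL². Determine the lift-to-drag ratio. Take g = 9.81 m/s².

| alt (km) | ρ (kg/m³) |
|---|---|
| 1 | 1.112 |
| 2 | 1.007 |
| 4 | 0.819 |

At 2 km, from the table: ρ = 1.007 kg/m³.
In steady level flight, lift balances weight: W = mg = 804 × 9.81 = 7887.2 N.
Dynamic pressure q = 0.5 × 1.007 × 49.2² = 1219 Pa.
CL = W/(q·S) = 7887.2 / (1219 × 15.9) = 0.407.
CD = 0.0223 + 0.0594 × 0.407² = 0.03214.
L/D = CL/CD = 0.407 / 0.03214 = 12.7

L/D = 12.7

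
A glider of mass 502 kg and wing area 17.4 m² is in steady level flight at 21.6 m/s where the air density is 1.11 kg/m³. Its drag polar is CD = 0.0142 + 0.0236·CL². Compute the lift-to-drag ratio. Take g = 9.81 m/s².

Weight W = mg = 502 × 9.81 = 4924.6 N; in level flight L = W.
q = ½ρv² = ½ × 1.11 × 21.6² = 258.9 Pa.
Required CL = L/(qS) = 4924.6/(258.9·17.4) = 1.093.
CD = 0.0142 + 0.0236 × 1.093² = 0.04239.
L/D = CL/CD = 1.093 / 0.04239 = 25.8

L/D = 25.8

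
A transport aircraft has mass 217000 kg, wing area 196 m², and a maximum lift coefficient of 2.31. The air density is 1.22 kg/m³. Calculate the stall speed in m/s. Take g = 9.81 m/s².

V_stall = 87.8 m/s

Stall occurs when L = W at CL,max. W = mg = 217000 × 9.81 = 2.129×10^6 N.
V_stall = √(2W/(ρ·S·CL,max)) = √(2 × 2.129×10^6 / (1.22 × 196 × 2.31))
V_stall = √7708 = 87.8 m/s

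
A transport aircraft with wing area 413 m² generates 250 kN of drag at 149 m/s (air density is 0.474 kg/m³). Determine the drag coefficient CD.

From D = ½ρv²S·CD, rearranging gives CD = 2D/(ρv²S).
CD = 2 × 2.5×10^5 / (0.474 × 149² × 413) = 0.115

CD = 0.115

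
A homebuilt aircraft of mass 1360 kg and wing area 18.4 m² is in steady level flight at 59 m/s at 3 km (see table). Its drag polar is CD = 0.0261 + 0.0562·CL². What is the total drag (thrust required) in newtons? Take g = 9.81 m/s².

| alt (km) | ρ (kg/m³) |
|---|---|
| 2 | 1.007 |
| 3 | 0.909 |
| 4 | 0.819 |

At 3 km, from the table: ρ = 0.909 kg/m³.
Level flight ⇒ L = W = m·g = 1360 × 9.81 = 13342 N.
q = ½ρv² = ½ × 0.909 × 59² = 1582 Pa.
CL = W/(q·S) = 13342 / (1582 × 18.4) = 0.4583.
CD = 0.0261 + 0.0562 × 0.4583² = 0.0379.
D = q·S·CD = 1582 × 18.4 × 0.0379 = 1103 N

D = 1100 N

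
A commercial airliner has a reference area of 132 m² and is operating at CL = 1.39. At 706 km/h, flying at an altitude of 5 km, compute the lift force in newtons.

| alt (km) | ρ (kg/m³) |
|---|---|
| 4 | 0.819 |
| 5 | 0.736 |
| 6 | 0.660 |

At 5 km, from the table: ρ = 0.736 kg/m³.
Convert speed: v = 706 km/h ÷ 3.6 = 196.1 m/s.
L = ½ρv²S·CL = ½ × 0.736 × 196.1² × 132 × 1.39 = 2.6×10^6 N ≈ 2600 kN

L = 2.6×10^6 N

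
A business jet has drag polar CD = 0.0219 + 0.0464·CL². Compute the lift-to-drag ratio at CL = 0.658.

L/D = 15.7

CD = 0.0219 + 0.0464 × 0.658² = 0.04199
L/D = CL/CD = 0.658 / 0.04199 = 15.7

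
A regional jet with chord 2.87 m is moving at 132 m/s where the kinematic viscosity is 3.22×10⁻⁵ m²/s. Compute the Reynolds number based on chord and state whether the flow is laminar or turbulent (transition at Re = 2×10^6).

Re = v·c/ν = 132 × 2.87 / (3.22×10⁻⁵) = 1.18×10^7
Since 1.18×10^7 > 2×10^6, the flow is turbulent.

Re = 1.18×10^7 (turbulent)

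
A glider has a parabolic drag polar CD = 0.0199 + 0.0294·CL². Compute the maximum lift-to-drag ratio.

For CD = CD0 + K·CL², (L/D)max occurs at CL* = √(CD0/K) and equals 1/(2√(K·CD0)).
(L/D)max = 1/(2√(0.0294 × 0.0199)) = 1/(2 × 0.02419) = 20.7

(L/D)max = 20.7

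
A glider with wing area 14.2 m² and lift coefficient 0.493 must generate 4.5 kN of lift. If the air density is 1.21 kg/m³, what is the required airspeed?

v = 32.6 m/s

L = ½ρv²S·CL ⇒ v = √(2L/(ρ·S·CL))
v = √(2 × 4500 / (1.21 × 14.2 × 0.493)) = √1062 = 32.6 m/s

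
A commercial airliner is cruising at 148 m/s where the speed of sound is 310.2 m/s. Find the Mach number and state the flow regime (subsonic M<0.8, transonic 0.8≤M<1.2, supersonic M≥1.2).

M = 0.477 (subsonic)

M = v/a = 148 / 310.2 = 0.477
M = 0.477 → subsonic.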